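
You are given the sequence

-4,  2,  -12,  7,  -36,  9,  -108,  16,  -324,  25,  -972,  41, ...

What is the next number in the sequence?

Odd-indexed and even-indexed terms follow separate rules.
Stream A: -4, -12, -36, -108, -324, -972. Geometric with ratio 3.
Stream B: 2, 7, 9, 16, 25, 41. A Fibonacci-like recurrence a_n = a_{n-1} + a_{n-2}.
Term 13 comes from stream A (its 7th entry): -2916.

-2916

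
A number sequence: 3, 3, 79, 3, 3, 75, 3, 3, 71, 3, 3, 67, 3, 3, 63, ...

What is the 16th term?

The slot pattern repeats as AAB (period 3), so there are 2 interleaved tracks.
Track A: 3, 3, 3, 3, 3, 3, 3, 3, 3, 3 — the constant sequence 3.
Track B: 79, 75, 71, 67, 63 — arithmetic with common difference −4.
Term 16 comes from track A (its 11th entry): 3.

3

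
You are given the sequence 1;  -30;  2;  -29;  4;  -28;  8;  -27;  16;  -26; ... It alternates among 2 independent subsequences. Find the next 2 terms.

32, -25

Taking every 2nd term gives 2 separate tracks.
Subsequence A: 1, 2, 4, 8, 16 (powers of 2).
Subsequence B: -30, -29, -28, -27, -26 (linear: a_n = -31 + n).
Position 11 falls in subsequence A as its term 6, giving 32.
The 12th slot belongs to subsequence B; its 6th term is -25.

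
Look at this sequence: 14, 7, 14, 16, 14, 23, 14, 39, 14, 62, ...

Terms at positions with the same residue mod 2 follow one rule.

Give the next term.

14

Odd-indexed and even-indexed terms follow separate rules.
Subsequence A: 14, 14, 14, 14, 14 (the constant sequence 14).
Subsequence B: 7, 16, 23, 39, 62 (a Fibonacci-like recurrence a_n = a_{n-1} + a_{n-2}).
Position 11 falls in subsequence A as its term 6, giving 14.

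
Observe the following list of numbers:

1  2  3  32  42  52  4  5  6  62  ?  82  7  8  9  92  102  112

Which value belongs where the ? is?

Positions follow the repeating pattern AAABBB; grouping by letter gives 2 tracks.
Track A is 1, 2, 3, 4, 5, 6, 7, 8, 9, which is arithmetic, step +1.
Track B is 32, 42, 52, 62, ?, 82, 92, 102, 112, which is adding 10 each time.
Track B's pattern makes the blank 72.

72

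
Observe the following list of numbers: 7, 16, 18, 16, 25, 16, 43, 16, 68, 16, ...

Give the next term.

111

Positions 1, 3, 5, … form one subsequence and positions 2, 4, 6, … form another.
Track A is 7, 18, 25, 43, 68, which is Fibonacci-style (each term is the sum of the two before it).
Track B is 16, 16, 16, 16, 16, which is constant 16.
Position 11 falls in track A as its term 6, giving 111.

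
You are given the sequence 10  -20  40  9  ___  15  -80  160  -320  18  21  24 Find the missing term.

12

Reading positions in blocks of 6 reveals the pattern AAABBB — 2 tracks woven together.
Track A = 10, -20, 40, -80, 160, -320: geometric, ×-2 each step.
Track B = 9, ?, 15, 18, 21, 24: linear: a_n = 6 + 3·n.
Filling track B at index 2 by its rule yields 12.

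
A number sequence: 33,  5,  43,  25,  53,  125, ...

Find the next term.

63

Split by position mod 2 into 2 tracks.
Stream A: 33, 43, 53 — arithmetic, step +10.
Stream B: 5, 25, 125 — powers 5^1, 5^2, 5^3, ….
The 7th slot belongs to stream A; its 4th term is 63.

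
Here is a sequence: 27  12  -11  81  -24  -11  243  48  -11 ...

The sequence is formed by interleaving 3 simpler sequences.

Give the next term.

The terms cycle through 3 interleaved subsequences.
Track A: 27, 81, 243 (powers of 3).
Track B: 12, -24, 48 (geometric, ×-2 each step).
Track C: -11, -11, -11 (the constant sequence -11).
The 10th slot belongs to track A; its 4th term is 729.

729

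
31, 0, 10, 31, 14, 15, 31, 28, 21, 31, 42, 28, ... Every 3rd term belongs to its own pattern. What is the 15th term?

Taking every 3rd term gives 3 separate tracks.
Track A: 31, 31, 31, 31 — the constant sequence 31.
Track B: 0, 14, 28, 42 — arithmetic, step +14.
Track C: 10, 15, 21, 28 — triangular numbers n(n+1)/2 for n = 4, 5, ….
Position 15 → track C, term 5 = 36.

36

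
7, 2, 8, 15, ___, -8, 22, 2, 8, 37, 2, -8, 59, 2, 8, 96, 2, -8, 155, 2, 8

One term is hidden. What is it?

2

Split by position mod 3: positions 1, 4, 7, … form one track, and each other residue class forms its own.
Subsequence A: 7, 15, 22, 37, 59, 96, 155 — each term equals the sum of the previous two.
Subsequence B: 2, ?, 2, 2, 2, 2, 2 — the constant sequence 2.
Subsequence C: 8, -8, 8, -8, 8, -8, 8 — alternating ±8.
Filling subsequence B at index 2 by its rule yields 2.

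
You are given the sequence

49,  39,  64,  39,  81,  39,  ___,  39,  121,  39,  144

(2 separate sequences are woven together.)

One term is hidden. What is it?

The terms cycle through 2 interleaved subsequences.
Track A: 49, 64, 81, ?, 121, 144 — consecutive squares n² from n = 7.
Track B: 39, 39, 39, 39, 39 — always 39.
Filling track A at index 4 by its rule yields 100.

100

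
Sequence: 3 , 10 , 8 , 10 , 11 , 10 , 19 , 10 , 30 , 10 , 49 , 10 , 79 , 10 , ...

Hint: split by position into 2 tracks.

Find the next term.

Taking every 2nd term gives 2 separate tracks.
Subsequence A = 3, 8, 11, 19, 30, 49, 79: a Fibonacci-like recurrence a_n = a_{n-1} + a_{n-2}.
Subsequence B = 10, 10, 10, 10, 10, 10, 10: always 10.
Term 15 comes from subsequence A (its 8th entry): 128.

128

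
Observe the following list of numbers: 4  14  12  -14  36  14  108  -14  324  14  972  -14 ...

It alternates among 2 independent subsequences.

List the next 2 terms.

Split by position mod 2 into 2 tracks.
Stream A is 4, 12, 36, 108, 324, 972, which is a geometric progression (common ratio 3).
Stream B is 14, -14, 14, -14, 14, -14, which is the oscillation 14·(−1)^(n+1).
Position 13 falls in stream A as its term 7, giving 2916.
Position 14 falls in stream B as its term 7, giving 14.

2916, 14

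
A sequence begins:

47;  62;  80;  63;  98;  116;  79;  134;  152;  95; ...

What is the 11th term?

The slot pattern repeats as ABB (period 3), so there are 2 interleaved tracks.
Subsequence A = 47, 63, 79, 95: adding 16 each time.
Subsequence B = 62, 80, 98, 116, 134, 152: adding 18 each time.
Position 11 falls in subsequence B as its term 7, giving 170.

170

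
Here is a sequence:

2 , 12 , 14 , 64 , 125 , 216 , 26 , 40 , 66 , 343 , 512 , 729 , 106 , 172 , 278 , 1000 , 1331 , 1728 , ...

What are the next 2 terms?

450, 728

Positions follow the repeating pattern AAABBB; grouping by letter gives 2 tracks.
Subsequence A is 2, 12, 14, 26, 40, 66, 106, 172, 278, which is each term equals the sum of the previous two.
Subsequence B is 64, 125, 216, 343, 512, 729, 1000, 1331, 1728, which is perfect cubes starting at 4³.
The 19th slot belongs to subsequence A; its 10th term is 450.
Term 20 comes from subsequence A (its 11th entry): 728.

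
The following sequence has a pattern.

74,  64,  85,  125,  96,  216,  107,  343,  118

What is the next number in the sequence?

512

Split by position mod 2 into 2 tracks.
Subsequence A = 74, 85, 96, 107, 118: arithmetic with common difference +11.
Subsequence B = 64, 125, 216, 343: the cubes 4³, 5³, 6³, ….
Term 10 comes from subsequence B (its 5th entry): 512.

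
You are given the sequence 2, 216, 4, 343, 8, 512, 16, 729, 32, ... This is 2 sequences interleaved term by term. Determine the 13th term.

128

Taking every 2nd term gives 2 separate tracks.
Subsequence A is 2, 4, 8, 16, 32, which is successive powers of 2.
Subsequence B is 216, 343, 512, 729, which is the cubes 6³, 7³, 8³, ….
Position 13 falls in subsequence A as its term 7, giving 128.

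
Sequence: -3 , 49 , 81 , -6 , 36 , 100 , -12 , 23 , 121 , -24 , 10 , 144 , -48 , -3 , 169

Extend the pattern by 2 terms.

Split by position mod 3: positions 1, 4, 7, … form one track, and each other residue class forms its own.
Subsequence A: -3, -6, -12, -24, -48. A geometric progression (common ratio 2).
Subsequence B: 49, 36, 23, 10, -3. Arithmetic with common difference −13.
Subsequence C: 81, 100, 121, 144, 169. Perfect squares starting at 9².
Position 16 falls in subsequence A as its term 6, giving -96.
The 17th slot belongs to subsequence B; its 6th term is -16.

-96, -16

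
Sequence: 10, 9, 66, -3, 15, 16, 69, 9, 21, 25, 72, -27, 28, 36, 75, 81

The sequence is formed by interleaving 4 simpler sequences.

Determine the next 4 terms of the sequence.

36, 49, 78, -243

The terms cycle through 4 interleaved subsequences.
Stream A: 10, 15, 21, 28 — the triangular numbers T_4, T_5, ….
Stream B: 9, 16, 25, 36 — the squares 3², 4², 5², ….
Stream C: 66, 69, 72, 75 — arithmetic with common difference +3.
Stream D: -3, 9, -27, 81 — geometric with ratio -3.
Term 17 comes from stream A (its 5th entry): 36.
Term 18 comes from stream B (its 5th entry): 49.
The 19th slot belongs to stream C; its 5th term is 78.
The 20th slot belongs to stream D; its 5th term is -243.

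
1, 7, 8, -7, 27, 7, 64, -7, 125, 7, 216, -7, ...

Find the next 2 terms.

343, 7

Split by position mod 2 into 2 tracks.
Subsequence A: 1, 8, 27, 64, 125, 216 (the cubes 1³, 2³, 3³, …).
Subsequence B: 7, -7, 7, -7, 7, -7 (oscillating between 7 and -7).
Position 13 falls in subsequence A as its term 7, giving 343.
Term 14 comes from subsequence B (its 7th entry): 7.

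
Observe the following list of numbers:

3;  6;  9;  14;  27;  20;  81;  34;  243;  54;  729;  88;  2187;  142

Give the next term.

Positions 1, 3, 5, … form one subsequence and positions 2, 4, 6, … form another.
Track A = 3, 9, 27, 81, 243, 729, 2187: powers of 3.
Track B = 6, 14, 20, 34, 54, 88, 142: Fibonacci-style (each term is the sum of the two before it).
Position 15 → track A, term 8 = 6561.

6561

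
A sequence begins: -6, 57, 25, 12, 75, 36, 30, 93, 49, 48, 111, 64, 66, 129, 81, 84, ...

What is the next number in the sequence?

147

Split by position mod 3: positions 1, 4, 7, … form one track, and each other residue class forms its own.
Stream A: -6, 12, 30, 48, 66, 84 — arithmetic, step +18.
Stream B: 57, 75, 93, 111, 129 — linear: a_n = 39 + 18·n.
Stream C: 25, 36, 49, 64, 81 — the squares 5², 6², 7², ….
Position 17 falls in stream B as its term 6, giving 147.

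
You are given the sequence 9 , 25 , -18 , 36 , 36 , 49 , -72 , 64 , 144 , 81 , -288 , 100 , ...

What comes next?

Positions 1, 3, 5, … form one subsequence and positions 2, 4, 6, … form another.
Track A is 9, -18, 36, -72, 144, -288, which is geometric, ×-2 each step.
Track B is 25, 36, 49, 64, 81, 100, which is consecutive squares n² from n = 5.
Term 13 comes from track A (its 7th entry): 576.

576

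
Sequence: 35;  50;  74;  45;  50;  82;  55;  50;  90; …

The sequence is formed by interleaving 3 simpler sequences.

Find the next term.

Read the sequence 3 terms at a time; column i is its own pattern.
Track A: 35, 45, 55. Arithmetic, step +10.
Track B: 50, 50, 50. The constant sequence 50.
Track C: 74, 82, 90. Arithmetic, step +8.
Position 10 falls in track A as its term 4, giving 65.

65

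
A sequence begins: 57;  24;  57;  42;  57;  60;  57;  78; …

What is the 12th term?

114

Positions 1, 3, 5, … form one subsequence and positions 2, 4, 6, … form another.
Track A: 57, 57, 57, 57. The constant sequence 57.
Track B: 24, 42, 60, 78. Linear: a_n = 6 + 18·n.
Position 12 → track B, term 6 = 114.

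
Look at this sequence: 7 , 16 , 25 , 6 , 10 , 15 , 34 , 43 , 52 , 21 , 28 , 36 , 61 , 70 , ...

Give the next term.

The slot pattern repeats as AAABBB (period 6), so there are 2 interleaved tracks.
Subsequence A: 7, 16, 25, 34, 43, 52, 61, 70. Adding 9 each time.
Subsequence B: 6, 10, 15, 21, 28, 36. Triangular numbers starting at T_3.
Position 15 falls in subsequence A as its term 9, giving 79.

79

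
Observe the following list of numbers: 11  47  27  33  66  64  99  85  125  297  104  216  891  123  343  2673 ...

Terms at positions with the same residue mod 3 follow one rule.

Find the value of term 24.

Split by position mod 3 into 3 tracks.
Track A: 11, 33, 99, 297, 891, 2673. Geometric with ratio 3.
Track B: 47, 66, 85, 104, 123. Linear: a_n = 28 + 19·n.
Track C: 27, 64, 125, 216, 343. Consecutive cubes n³ from n = 3.
The 24th slot belongs to track C; its 8th term is 1000.

1000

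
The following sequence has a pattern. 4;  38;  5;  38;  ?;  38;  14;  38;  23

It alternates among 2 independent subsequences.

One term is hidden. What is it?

9

Positions 1, 3, 5, … form one subsequence and positions 2, 4, 6, … form another.
Stream A = 4, 5, ?, 14, 23: each term equals the sum of the previous two.
Stream B = 38, 38, 38, 38: the constant sequence 38.
Stream A's pattern makes the blank 9.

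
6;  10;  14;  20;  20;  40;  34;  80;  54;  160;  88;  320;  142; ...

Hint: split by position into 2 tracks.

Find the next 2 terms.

Odd-indexed and even-indexed terms follow separate rules.
Stream A: 6, 14, 20, 34, 54, 88, 142 — a Fibonacci-like recurrence a_n = a_{n-1} + a_{n-2}.
Stream B: 10, 20, 40, 80, 160, 320 — geometric with ratio 2.
Position 14 → stream B, term 7 = 640.
Term 15 comes from stream A (its 8th entry): 230.

640, 230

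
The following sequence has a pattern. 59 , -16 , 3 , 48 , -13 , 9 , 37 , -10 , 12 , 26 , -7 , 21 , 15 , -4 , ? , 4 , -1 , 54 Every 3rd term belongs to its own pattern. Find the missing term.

33

Taking every 3rd term gives 3 separate tracks.
Track A = 59, 48, 37, 26, 15, 4: arithmetic, step −11.
Track B = -16, -13, -10, -7, -4, -1: arithmetic, step +3.
Track C = 3, 9, 12, 21, ?, 54: each term equals the sum of the previous two.
Track C's pattern makes the blank 33.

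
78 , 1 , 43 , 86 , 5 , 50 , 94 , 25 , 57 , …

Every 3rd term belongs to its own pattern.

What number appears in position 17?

3125

Split by position mod 3 into 3 tracks.
Subsequence A: 78, 86, 94 — adding 8 each time.
Subsequence B: 1, 5, 25 — geometric, ×5 each step.
Subsequence C: 43, 50, 57 — arithmetic with common difference +7.
The 17th slot belongs to subsequence B; its 6th term is 3125.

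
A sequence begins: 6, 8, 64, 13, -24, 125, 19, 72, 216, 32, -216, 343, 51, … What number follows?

The terms cycle through 3 interleaved subsequences.
Track A is 6, 13, 19, 32, 51, which is a Fibonacci-like recurrence a_n = a_{n-1} + a_{n-2}.
Track B is 8, -24, 72, -216, which is geometric with ratio -3.
Track C is 64, 125, 216, 343, which is the cubes 4³, 5³, 6³, ….
The 14th slot belongs to track B; its 5th term is 648.

648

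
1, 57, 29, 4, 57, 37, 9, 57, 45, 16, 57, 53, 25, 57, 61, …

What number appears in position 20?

57

The terms cycle through 3 interleaved subsequences.
Stream A = 1, 4, 9, 16, 25: perfect squares starting at 1².
Stream B = 57, 57, 57, 57, 57: always 57.
Stream C = 29, 37, 45, 53, 61: arithmetic with common difference +8.
Position 20 falls in stream B as its term 7, giving 57.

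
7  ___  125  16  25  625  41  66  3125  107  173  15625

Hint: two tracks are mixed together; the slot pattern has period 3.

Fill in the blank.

Positions follow the repeating pattern AAB; grouping by letter gives 2 tracks.
Subsequence A is 7, ?, 16, 25, 41, 66, 107, 173, which is Fibonacci-style (each term is the sum of the two before it).
Subsequence B is 125, 625, 3125, 15625, which is successive powers of 5.
The gap is subsequence A's term 2; the rule gives 9.

9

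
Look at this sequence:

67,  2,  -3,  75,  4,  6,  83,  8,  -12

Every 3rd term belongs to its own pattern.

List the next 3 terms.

Read the sequence 3 terms at a time; column i is its own pattern.
Track A: 67, 75, 83 (arithmetic with common difference +8).
Track B: 2, 4, 8 (powers of 2).
Track C: -3, 6, -12 (multiplying by -2 each time).
Position 10 falls in track A as its term 4, giving 91.
Position 11 → track B, term 4 = 16.
Term 12 comes from track C (its 4th entry): 24.

91, 16, 24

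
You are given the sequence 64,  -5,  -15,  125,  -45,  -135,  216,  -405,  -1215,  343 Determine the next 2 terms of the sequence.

-3645, -10935

The slot pattern repeats as ABB (period 3), so there are 2 interleaved tracks.
Stream A: 64, 125, 216, 343 — consecutive cubes n³ from n = 4.
Stream B: -5, -15, -45, -135, -405, -1215 — a geometric progression (common ratio 3).
The 11th slot belongs to stream B; its 7th term is -3645.
Term 12 comes from stream B (its 8th entry): -10935.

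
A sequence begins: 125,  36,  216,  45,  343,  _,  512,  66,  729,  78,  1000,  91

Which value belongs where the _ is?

55

Positions 1, 3, 5, … form one subsequence and positions 2, 4, 6, … form another.
Track A: 125, 216, 343, 512, 729, 1000 (consecutive cubes n³ from n = 5).
Track B: 36, 45, ?, 66, 78, 91 (the triangular numbers T_8, T_9, …).
The gap is track B's term 3; the rule gives 55.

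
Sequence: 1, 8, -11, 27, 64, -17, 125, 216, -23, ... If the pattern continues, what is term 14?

1000

Reading positions in blocks of 3 reveals the pattern AAB — 2 tracks woven together.
Stream A: 1, 8, 27, 64, 125, 216 (consecutive cubes n³ from n = 1).
Stream B: -11, -17, -23 (arithmetic, step −6).
The 14th slot belongs to stream A; its 10th term is 1000.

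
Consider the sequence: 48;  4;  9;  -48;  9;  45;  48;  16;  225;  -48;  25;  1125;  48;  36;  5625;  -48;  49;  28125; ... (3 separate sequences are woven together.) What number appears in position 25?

48

The terms cycle through 3 interleaved subsequences.
Stream A: 48, -48, 48, -48, 48, -48 — the oscillation 48·(−1)^(n+1).
Stream B: 4, 9, 16, 25, 36, 49 — the squares 2², 3², 4², ….
Stream C: 9, 45, 225, 1125, 5625, 28125 — multiplying by 5 each time.
Position 25 falls in stream A as its term 9, giving 48.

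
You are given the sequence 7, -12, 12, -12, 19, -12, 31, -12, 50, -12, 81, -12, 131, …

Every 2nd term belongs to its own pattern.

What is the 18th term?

Odd-indexed and even-indexed terms follow separate rules.
Subsequence A: 7, 12, 19, 31, 50, 81, 131 — each term equals the sum of the previous two.
Subsequence B: -12, -12, -12, -12, -12, -12 — always -12.
Term 18 comes from subsequence B (its 9th entry): -12.

-12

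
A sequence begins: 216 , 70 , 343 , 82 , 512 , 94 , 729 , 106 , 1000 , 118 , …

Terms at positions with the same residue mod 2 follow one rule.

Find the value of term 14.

Positions 1, 3, 5, … form one subsequence and positions 2, 4, 6, … form another.
Subsequence A: 216, 343, 512, 729, 1000. Perfect cubes starting at 6³.
Subsequence B: 70, 82, 94, 106, 118. Adding 12 each time.
Position 14 falls in subsequence B as its term 7, giving 142.

142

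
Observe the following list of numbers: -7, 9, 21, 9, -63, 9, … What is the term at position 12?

Odd-indexed and even-indexed terms follow separate rules.
Stream A: -7, 21, -63 — multiplying by -3 each time.
Stream B: 9, 9, 9 — always 9.
Position 12 → stream B, term 6 = 9.

9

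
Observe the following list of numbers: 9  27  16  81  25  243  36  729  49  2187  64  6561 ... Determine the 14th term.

Split by position mod 2 into 2 tracks.
Track A = 9, 16, 25, 36, 49, 64: perfect squares starting at 3².
Track B = 27, 81, 243, 729, 2187, 6561: powers 3^3, 3^4, 3^5, ….
Position 14 falls in track B as its term 7, giving 19683.

19683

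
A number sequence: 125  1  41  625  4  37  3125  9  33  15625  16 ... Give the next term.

Split by position mod 3: positions 1, 4, 7, … form one track, and each other residue class forms its own.
Track A: 125, 625, 3125, 15625. Powers of 5.
Track B: 1, 4, 9, 16. The squares 1², 2², 3², ….
Track C: 41, 37, 33. Linear: a_n = 45 − 4·n.
The 12th slot belongs to track C; its 4th term is 29.

29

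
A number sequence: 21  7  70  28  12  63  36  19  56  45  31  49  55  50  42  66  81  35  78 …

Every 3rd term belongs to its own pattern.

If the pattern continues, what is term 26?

343

Taking every 3rd term gives 3 separate tracks.
Track A = 21, 28, 36, 45, 55, 66, 78: triangular numbers starting at T_6.
Track B = 7, 12, 19, 31, 50, 81: each term equals the sum of the previous two.
Track C = 70, 63, 56, 49, 42, 35: arithmetic, step −7.
Position 26 falls in track B as its term 9, giving 343.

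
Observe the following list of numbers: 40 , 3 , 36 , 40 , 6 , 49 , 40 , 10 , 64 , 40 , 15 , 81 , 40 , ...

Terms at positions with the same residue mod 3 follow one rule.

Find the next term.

Split by position mod 3: positions 1, 4, 7, … form one track, and each other residue class forms its own.
Subsequence A = 40, 40, 40, 40, 40: always 40.
Subsequence B = 3, 6, 10, 15: the triangular numbers T_2, T_3, ….
Subsequence C = 36, 49, 64, 81: consecutive squares n² from n = 6.
Position 14 falls in subsequence B as its term 5, giving 21.

21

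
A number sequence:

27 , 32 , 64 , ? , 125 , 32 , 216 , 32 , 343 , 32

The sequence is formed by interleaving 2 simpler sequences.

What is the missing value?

The terms cycle through 2 interleaved subsequences.
Track A: 27, 64, 125, 216, 343 — consecutive cubes n³ from n = 3.
Track B: 32, ?, 32, 32, 32 — always 32.
So the missing entry in track B is 32.

32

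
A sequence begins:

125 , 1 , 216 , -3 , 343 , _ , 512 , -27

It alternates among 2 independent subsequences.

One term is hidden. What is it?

Odd-indexed and even-indexed terms follow separate rules.
Stream A = 125, 216, 343, 512: consecutive cubes n³ from n = 5.
Stream B = 1, -3, ?, -27: geometric with ratio -3.
Stream B's pattern makes the blank 9.

9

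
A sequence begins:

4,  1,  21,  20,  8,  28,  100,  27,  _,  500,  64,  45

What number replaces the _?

Split by position mod 3: positions 1, 4, 7, … form one track, and each other residue class forms its own.
Track A: 4, 20, 100, 500. Multiplying by 5 each time.
Track B: 1, 8, 27, 64. The cubes 1³, 2³, 3³, ….
Track C: 21, 28, ?, 45. The triangular numbers T_6, T_7, ….
Track C's pattern makes the blank 36.

36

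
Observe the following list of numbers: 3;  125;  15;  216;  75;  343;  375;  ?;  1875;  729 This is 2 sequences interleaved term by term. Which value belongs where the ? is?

512

Odd-indexed and even-indexed terms follow separate rules.
Track A: 3, 15, 75, 375, 1875 — multiplying by 5 each time.
Track B: 125, 216, 343, ?, 729 — consecutive cubes n³ from n = 5.
So the missing entry in track B is 512.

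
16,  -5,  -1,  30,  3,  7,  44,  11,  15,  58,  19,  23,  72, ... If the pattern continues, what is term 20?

Reading positions in blocks of 3 reveals the pattern ABB — 2 tracks woven together.
Track A = 16, 30, 44, 58, 72: adding 14 each time.
Track B = -5, -1, 3, 7, 11, 15, 19, 23: linear: a_n = -9 + 4·n.
Term 20 comes from track B (its 13th entry): 43.

43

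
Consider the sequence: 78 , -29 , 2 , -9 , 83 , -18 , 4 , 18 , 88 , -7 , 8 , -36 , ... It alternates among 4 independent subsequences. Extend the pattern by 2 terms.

93, 4

Split by position mod 4 into 4 tracks.
Track A: 78, 83, 88. Arithmetic with common difference +5.
Track B: -29, -18, -7. Adding 11 each time.
Track C: 2, 4, 8. Powers 2^1, 2^2, 2^3, ….
Track D: -9, 18, -36. Multiplying by -2 each time.
Term 13 comes from track A (its 4th entry): 93.
Position 14 → track B, term 4 = 4.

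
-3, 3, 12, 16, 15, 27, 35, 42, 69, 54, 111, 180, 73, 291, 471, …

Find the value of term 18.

Positions follow the repeating pattern ABB; grouping by letter gives 2 tracks.
Track A: -3, 16, 35, 54, 73. Arithmetic with common difference +19.
Track B: 3, 12, 15, 27, 42, 69, 111, 180, 291, 471. A Fibonacci-like recurrence a_n = a_{n-1} + a_{n-2}.
Position 18 → track B, term 12 = 1233.

1233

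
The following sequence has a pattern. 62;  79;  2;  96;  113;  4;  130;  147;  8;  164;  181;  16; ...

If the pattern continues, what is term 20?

283

Reading positions in blocks of 3 reveals the pattern AAB — 2 tracks woven together.
Track A: 62, 79, 96, 113, 130, 147, 164, 181 — linear: a_n = 45 + 17·n.
Track B: 2, 4, 8, 16 — successive powers of 2.
Position 20 falls in track A as its term 14, giving 283.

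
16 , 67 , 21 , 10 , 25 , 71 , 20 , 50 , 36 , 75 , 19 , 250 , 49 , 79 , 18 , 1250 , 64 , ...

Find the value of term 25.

Split by position mod 4 into 4 tracks.
Track A = 16, 25, 36, 49, 64: perfect squares starting at 4².
Track B = 67, 71, 75, 79: adding 4 each time.
Track C = 21, 20, 19, 18: linear: a_n = 22 − n.
Track D = 10, 50, 250, 1250: multiplying by 5 each time.
Position 25 → track A, term 7 = 100.

100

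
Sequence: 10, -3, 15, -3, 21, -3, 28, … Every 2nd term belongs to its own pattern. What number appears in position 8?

Split by position mod 2 into 2 tracks.
Subsequence A: 10, 15, 21, 28 — triangular numbers n(n+1)/2 for n = 4, 5, ….
Subsequence B: -3, -3, -3 — constant -3.
Position 8 falls in subsequence B as its term 4, giving -3.

-3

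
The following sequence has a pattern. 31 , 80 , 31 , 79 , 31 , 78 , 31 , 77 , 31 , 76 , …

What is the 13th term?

Odd-indexed and even-indexed terms follow separate rules.
Track A: 31, 31, 31, 31, 31 (the constant sequence 31).
Track B: 80, 79, 78, 77, 76 (arithmetic with common difference −1).
Position 13 → track A, term 7 = 31.

31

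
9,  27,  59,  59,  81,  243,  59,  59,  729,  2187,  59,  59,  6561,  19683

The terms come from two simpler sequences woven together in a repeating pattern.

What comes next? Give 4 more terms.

59, 59, 59049, 177147

The slot pattern repeats as AABB (period 4), so there are 2 interleaved tracks.
Track A: 9, 27, 81, 243, 729, 2187, 6561, 19683. Powers 3^2, 3^3, 3^4, ….
Track B: 59, 59, 59, 59, 59, 59. The constant sequence 59.
Term 15 comes from track B (its 7th entry): 59.
The 16th slot belongs to track B; its 8th term is 59.
The 17th slot belongs to track A; its 9th term is 59049.
Position 18 falls in track A as its term 10, giving 177147.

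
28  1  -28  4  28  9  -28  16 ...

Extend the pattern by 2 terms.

The terms cycle through 2 interleaved subsequences.
Track A: 28, -28, 28, -28. The oscillation 28·(−1)^(n+1).
Track B: 1, 4, 9, 16. Consecutive squares n² from n = 1.
The 9th slot belongs to track A; its 5th term is 28.
Term 10 comes from track B (its 5th entry): 25.

28, 25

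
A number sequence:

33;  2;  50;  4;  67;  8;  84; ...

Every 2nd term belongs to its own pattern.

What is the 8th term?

The terms cycle through 2 interleaved subsequences.
Track A = 33, 50, 67, 84: adding 17 each time.
Track B = 2, 4, 8: powers of 2.
Term 8 comes from track B (its 4th entry): 16.

16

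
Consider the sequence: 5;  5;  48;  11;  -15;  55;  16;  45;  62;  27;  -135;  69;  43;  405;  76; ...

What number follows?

Split by position mod 3 into 3 tracks.
Subsequence A: 5, 11, 16, 27, 43 (a Fibonacci-like recurrence a_n = a_{n-1} + a_{n-2}).
Subsequence B: 5, -15, 45, -135, 405 (geometric with ratio -3).
Subsequence C: 48, 55, 62, 69, 76 (arithmetic, step +7).
Term 16 comes from subsequence A (its 6th entry): 70.

70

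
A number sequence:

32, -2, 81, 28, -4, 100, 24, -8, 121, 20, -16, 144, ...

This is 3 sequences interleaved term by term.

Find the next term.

Taking every 3rd term gives 3 separate tracks.
Track A: 32, 28, 24, 20 (arithmetic with common difference −4).
Track B: -2, -4, -8, -16 (geometric, ×2 each step).
Track C: 81, 100, 121, 144 (consecutive squares n² from n = 9).
Position 13 falls in track A as its term 5, giving 16.

16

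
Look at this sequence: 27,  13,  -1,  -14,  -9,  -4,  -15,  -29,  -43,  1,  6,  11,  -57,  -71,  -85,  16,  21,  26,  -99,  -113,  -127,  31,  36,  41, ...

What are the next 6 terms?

Reading positions in blocks of 6 reveals the pattern AAABBB — 2 tracks woven together.
Stream A: 27, 13, -1, -15, -29, -43, -57, -71, -85, -99, -113, -127. Linear: a_n = 41 − 14·n.
Stream B: -14, -9, -4, 1, 6, 11, 16, 21, 26, 31, 36, 41. Linear: a_n = -19 + 5·n.
Term 25 comes from stream A (its 13th entry): -141.
The 26th slot belongs to stream A; its 14th term is -155.
Position 27 → stream A, term 15 = -169.
Position 28 falls in stream B as its term 13, giving 46.
Term 29 comes from stream B (its 14th entry): 51.
Position 30 falls in stream B as its term 15, giving 56.

-141, -155, -169, 46, 51, 56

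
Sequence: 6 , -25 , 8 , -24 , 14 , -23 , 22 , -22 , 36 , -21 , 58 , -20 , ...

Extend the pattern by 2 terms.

94, -19

Positions 1, 3, 5, … form one subsequence and positions 2, 4, 6, … form another.
Track A: 6, 8, 14, 22, 36, 58. A Fibonacci-like recurrence a_n = a_{n-1} + a_{n-2}.
Track B: -25, -24, -23, -22, -21, -20. Arithmetic, step +1.
The 13th slot belongs to track A; its 7th term is 94.
The 14th slot belongs to track B; its 7th term is -19.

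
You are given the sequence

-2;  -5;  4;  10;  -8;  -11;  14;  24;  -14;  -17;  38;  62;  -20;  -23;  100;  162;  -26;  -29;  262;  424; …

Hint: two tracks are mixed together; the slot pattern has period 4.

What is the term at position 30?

-47

The slot pattern repeats as AABB (period 4), so there are 2 interleaved tracks.
Track A = -2, -5, -8, -11, -14, -17, -20, -23, -26, -29: linear: a_n = 1 − 3·n.
Track B = 4, 10, 14, 24, 38, 62, 100, 162, 262, 424: a Fibonacci-like recurrence a_n = a_{n-1} + a_{n-2}.
Position 30 falls in track A as its term 16, giving -47.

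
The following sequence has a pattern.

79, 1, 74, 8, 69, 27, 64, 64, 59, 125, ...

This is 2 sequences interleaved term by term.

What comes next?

The terms cycle through 2 interleaved subsequences.
Track A = 79, 74, 69, 64, 59: arithmetic, step −5.
Track B = 1, 8, 27, 64, 125: consecutive cubes n³ from n = 1.
The 11th slot belongs to track A; its 6th term is 54.

54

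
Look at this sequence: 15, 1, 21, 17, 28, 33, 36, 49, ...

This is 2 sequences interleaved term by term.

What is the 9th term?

45

The terms cycle through 2 interleaved subsequences.
Track A is 15, 21, 28, 36, which is the triangular numbers T_5, T_6, ….
Track B is 1, 17, 33, 49, which is arithmetic, step +16.
The 9th slot belongs to track A; its 5th term is 45.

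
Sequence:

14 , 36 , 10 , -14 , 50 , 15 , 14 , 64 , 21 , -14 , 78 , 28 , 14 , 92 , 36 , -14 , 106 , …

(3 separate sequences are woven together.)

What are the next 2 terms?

Read the sequence 3 terms at a time; column i is its own pattern.
Track A: 14, -14, 14, -14, 14, -14 — oscillating between 14 and -14.
Track B: 36, 50, 64, 78, 92, 106 — arithmetic with common difference +14.
Track C: 10, 15, 21, 28, 36 — the triangular numbers T_4, T_5, ….
Position 18 falls in track C as its term 6, giving 45.
Position 19 falls in track A as its term 7, giving 14.

45, 14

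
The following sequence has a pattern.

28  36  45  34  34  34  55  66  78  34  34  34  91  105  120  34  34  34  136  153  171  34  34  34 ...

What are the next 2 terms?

190, 210

The slot pattern repeats as AAABBB (period 6), so there are 2 interleaved tracks.
Track A = 28, 36, 45, 55, 66, 78, 91, 105, 120, 136, 153, 171: triangular numbers n(n+1)/2 for n = 7, 8, ….
Track B = 34, 34, 34, 34, 34, 34, 34, 34, 34, 34, 34, 34: constant 34.
Term 25 comes from track A (its 13th entry): 190.
Position 26 falls in track A as its term 14, giving 210.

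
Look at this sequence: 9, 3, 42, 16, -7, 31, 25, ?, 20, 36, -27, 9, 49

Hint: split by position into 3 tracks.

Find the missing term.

-17

The terms cycle through 3 interleaved subsequences.
Stream A: 9, 16, 25, 36, 49 (the squares 3², 4², 5², …).
Stream B: 3, -7, ?, -27 (arithmetic, step −10).
Stream C: 42, 31, 20, 9 (arithmetic with common difference −11).
Stream B's pattern makes the blank -17.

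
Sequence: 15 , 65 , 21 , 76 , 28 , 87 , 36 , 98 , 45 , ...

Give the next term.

Odd-indexed and even-indexed terms follow separate rules.
Subsequence A: 15, 21, 28, 36, 45 (triangular numbers n(n+1)/2 for n = 5, 6, …).
Subsequence B: 65, 76, 87, 98 (arithmetic, step +11).
Position 10 falls in subsequence B as its term 5, giving 109.

109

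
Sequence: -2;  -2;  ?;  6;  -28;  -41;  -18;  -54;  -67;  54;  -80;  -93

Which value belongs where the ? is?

-15

Reading positions in blocks of 3 reveals the pattern ABB — 2 tracks woven together.
Subsequence A: -2, 6, -18, 54 — multiplying by -3 each time.
Subsequence B: -2, ?, -28, -41, -54, -67, -80, -93 — subtracting 13 each time.
Subsequence B's pattern makes the blank -15.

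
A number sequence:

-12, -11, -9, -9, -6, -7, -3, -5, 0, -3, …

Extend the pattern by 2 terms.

Odd-indexed and even-indexed terms follow separate rules.
Track A: -12, -9, -6, -3, 0. Adding 3 each time.
Track B: -11, -9, -7, -5, -3. Adding 2 each time.
Position 11 → track A, term 6 = 3.
Position 12 → track B, term 6 = -1.

3, -1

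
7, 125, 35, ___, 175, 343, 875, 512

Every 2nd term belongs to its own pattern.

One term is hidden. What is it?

216

The terms cycle through 2 interleaved subsequences.
Track A = 7, 35, 175, 875: geometric, ×5 each step.
Track B = 125, ?, 343, 512: consecutive cubes n³ from n = 5.
Filling track B at index 2 by its rule yields 216.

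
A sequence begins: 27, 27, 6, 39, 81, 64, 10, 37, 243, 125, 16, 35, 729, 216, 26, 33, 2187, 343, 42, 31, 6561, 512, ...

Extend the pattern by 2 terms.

68, 29

The terms cycle through 4 interleaved subsequences.
Stream A: 27, 81, 243, 729, 2187, 6561. Successive powers of 3.
Stream B: 27, 64, 125, 216, 343, 512. Perfect cubes starting at 3³.
Stream C: 6, 10, 16, 26, 42. Fibonacci-style (each term is the sum of the two before it).
Stream D: 39, 37, 35, 33, 31. Linear: a_n = 41 − 2·n.
Term 23 comes from stream C (its 6th entry): 68.
The 24th slot belongs to stream D; its 6th term is 29.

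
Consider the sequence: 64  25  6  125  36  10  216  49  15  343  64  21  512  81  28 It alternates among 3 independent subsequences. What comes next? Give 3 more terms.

Taking every 3rd term gives 3 separate tracks.
Stream A: 64, 125, 216, 343, 512 (consecutive cubes n³ from n = 4).
Stream B: 25, 36, 49, 64, 81 (consecutive squares n² from n = 5).
Stream C: 6, 10, 15, 21, 28 (triangular numbers n(n+1)/2 for n = 3, 4, …).
The 16th slot belongs to stream A; its 6th term is 729.
Position 17 falls in stream B as its term 6, giving 100.
Position 18 → stream C, term 6 = 36.

729, 100, 36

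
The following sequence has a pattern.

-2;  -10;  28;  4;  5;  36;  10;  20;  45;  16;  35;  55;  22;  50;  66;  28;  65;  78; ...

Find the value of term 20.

Split by position mod 3: positions 1, 4, 7, … form one track, and each other residue class forms its own.
Stream A is -2, 4, 10, 16, 22, 28, which is arithmetic, step +6.
Stream B is -10, 5, 20, 35, 50, 65, which is arithmetic with common difference +15.
Stream C is 28, 36, 45, 55, 66, 78, which is triangular numbers starting at T_7.
Position 20 falls in stream B as its term 7, giving 80.

80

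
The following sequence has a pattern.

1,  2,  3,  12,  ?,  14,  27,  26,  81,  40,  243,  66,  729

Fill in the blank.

Odd-indexed and even-indexed terms follow separate rules.
Subsequence A: 1, 3, ?, 27, 81, 243, 729 — successive powers of 3.
Subsequence B: 2, 12, 14, 26, 40, 66 — each term equals the sum of the previous two.
So the missing entry in subsequence A is 9.

9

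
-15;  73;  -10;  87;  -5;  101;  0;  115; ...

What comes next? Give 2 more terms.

Taking every 2nd term gives 2 separate tracks.
Stream A: -15, -10, -5, 0 — arithmetic, step +5.
Stream B: 73, 87, 101, 115 — arithmetic with common difference +14.
Term 9 comes from stream A (its 5th entry): 5.
Position 10 falls in stream B as its term 5, giving 129.

5, 129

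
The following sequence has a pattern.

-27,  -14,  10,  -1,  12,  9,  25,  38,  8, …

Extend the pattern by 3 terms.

Positions follow the repeating pattern AAB; grouping by letter gives 2 tracks.
Track A = -27, -14, -1, 12, 25, 38: arithmetic, step +13.
Track B = 10, 9, 8: linear: a_n = 11 − n.
Term 10 comes from track A (its 7th entry): 51.
The 11th slot belongs to track A; its 8th term is 64.
Position 12 falls in track B as its term 4, giving 7.

51, 64, 7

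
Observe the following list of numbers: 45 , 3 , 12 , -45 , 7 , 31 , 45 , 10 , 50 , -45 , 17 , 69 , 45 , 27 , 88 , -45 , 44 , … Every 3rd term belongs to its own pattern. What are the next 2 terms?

107, 45

Taking every 3rd term gives 3 separate tracks.
Track A: 45, -45, 45, -45, 45, -45. Oscillating between 45 and -45.
Track B: 3, 7, 10, 17, 27, 44. A Fibonacci-like recurrence a_n = a_{n-1} + a_{n-2}.
Track C: 12, 31, 50, 69, 88. Arithmetic with common difference +19.
Term 18 comes from track C (its 6th entry): 107.
Position 19 falls in track A as its term 7, giving 45.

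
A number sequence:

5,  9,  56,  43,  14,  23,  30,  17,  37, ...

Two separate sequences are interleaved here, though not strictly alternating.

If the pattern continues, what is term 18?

411

Reading positions in blocks of 4 reveals the pattern AABB — 2 tracks woven together.
Stream A: 5, 9, 14, 23, 37 (a Fibonacci-like recurrence a_n = a_{n-1} + a_{n-2}).
Stream B: 56, 43, 30, 17 (subtracting 13 each time).
Position 18 falls in stream A as its term 10, giving 411.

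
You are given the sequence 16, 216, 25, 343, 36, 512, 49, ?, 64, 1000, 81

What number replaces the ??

729

Taking every 2nd term gives 2 separate tracks.
Track A = 16, 25, 36, 49, 64, 81: consecutive squares n² from n = 4.
Track B = 216, 343, 512, ?, 1000: consecutive cubes n³ from n = 6.
Track B's pattern makes the blank 729.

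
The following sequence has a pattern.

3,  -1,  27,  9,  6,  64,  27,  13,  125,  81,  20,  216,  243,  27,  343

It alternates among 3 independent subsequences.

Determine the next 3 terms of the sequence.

The terms cycle through 3 interleaved subsequences.
Track A = 3, 9, 27, 81, 243: successive powers of 3.
Track B = -1, 6, 13, 20, 27: arithmetic with common difference +7.
Track C = 27, 64, 125, 216, 343: consecutive cubes n³ from n = 3.
Term 16 comes from track A (its 6th entry): 729.
The 17th slot belongs to track B; its 6th term is 34.
Term 18 comes from track C (its 6th entry): 512.

729, 34, 512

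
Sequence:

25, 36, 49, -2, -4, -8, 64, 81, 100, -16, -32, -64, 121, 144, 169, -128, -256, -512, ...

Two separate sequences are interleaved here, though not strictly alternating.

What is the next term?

196

Reading positions in blocks of 6 reveals the pattern AAABBB — 2 tracks woven together.
Track A is 25, 36, 49, 64, 81, 100, 121, 144, 169, which is consecutive squares n² from n = 5.
Track B is -2, -4, -8, -16, -32, -64, -128, -256, -512, which is geometric with ratio 2.
Position 19 falls in track A as its term 10, giving 196.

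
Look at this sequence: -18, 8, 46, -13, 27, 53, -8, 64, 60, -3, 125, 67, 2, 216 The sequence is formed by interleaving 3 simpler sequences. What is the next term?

Read the sequence 3 terms at a time; column i is its own pattern.
Track A: -18, -13, -8, -3, 2 (adding 5 each time).
Track B: 8, 27, 64, 125, 216 (consecutive cubes n³ from n = 2).
Track C: 46, 53, 60, 67 (adding 7 each time).
Term 15 comes from track C (its 5th entry): 74.

74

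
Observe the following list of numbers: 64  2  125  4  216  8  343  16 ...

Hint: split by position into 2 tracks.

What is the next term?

Positions 1, 3, 5, … form one subsequence and positions 2, 4, 6, … form another.
Track A: 64, 125, 216, 343. Perfect cubes starting at 4³.
Track B: 2, 4, 8, 16. Multiplying by 2 each time.
The 9th slot belongs to track A; its 5th term is 512.

512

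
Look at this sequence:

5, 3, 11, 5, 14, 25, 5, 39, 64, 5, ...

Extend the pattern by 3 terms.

Reading positions in blocks of 3 reveals the pattern ABB — 2 tracks woven together.
Subsequence A = 5, 5, 5, 5: the constant sequence 5.
Subsequence B = 3, 11, 14, 25, 39, 64: Fibonacci-style (each term is the sum of the two before it).
The 11th slot belongs to subsequence B; its 7th term is 103.
Position 12 falls in subsequence B as its term 8, giving 167.
Position 13 → subsequence A, term 5 = 5.

103, 167, 5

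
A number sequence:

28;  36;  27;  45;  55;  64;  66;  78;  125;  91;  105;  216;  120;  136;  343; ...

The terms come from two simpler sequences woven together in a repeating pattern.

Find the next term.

153

Reading positions in blocks of 3 reveals the pattern AAB — 2 tracks woven together.
Track A = 28, 36, 45, 55, 66, 78, 91, 105, 120, 136: the triangular numbers T_7, T_8, ….
Track B = 27, 64, 125, 216, 343: the cubes 3³, 4³, 5³, ….
Term 16 comes from track A (its 11th entry): 153.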